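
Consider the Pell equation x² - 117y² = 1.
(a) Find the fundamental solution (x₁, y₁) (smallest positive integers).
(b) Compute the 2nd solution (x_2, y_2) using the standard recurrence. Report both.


Step 1: Find the fundamental solution (x₁, y₁) of x² - 117y² = 1.
  Expand √117 as a continued fraction. a₀ = ⌊√117⌋ = 10; iterate m_{k+1} = d_k·a_k − m_k, d_{k+1} = (117 − m_{k+1}²)/d_k, a_{k+1} = ⌊(a₀ + m_{k+1})/d_{k+1}⌋ (starting m₀ = 0, d₀ = 1), with convergents p_k = a_k·p_{k-1} + p_{k-2}, q_k = a_k·q_{k-1} + q_{k-2} (p₋₁ = 1, q₋₁ = 0):
  k = 0: a₀ = 10; p₀/q₀ = 10/1; p₀² − 117·q₀² = 100 − 117 = -17.
  k = 1: m = 10, d = 17, a = ⌊(10 + 10)/17⌋ = 1; p/q = (1·10 + 1)/(1·1 + 0) = 11/1; p² − 117·q² = 121 − 117 = 4.
  k = 2: m = 7, d = 4, a = ⌊(10 + 7)/4⌋ = 4; p/q = (4·11 + 10)/(4·1 + 1) = 54/5; p² − 117·q² = 2916 − 2925 = -9.
  k = 3: m = 9, d = 9, a = ⌊(10 + 9)/9⌋ = 2; p/q = (2·54 + 11)/(2·5 + 1) = 119/11; p² − 117·q² = 14161 − 14157 = 4.
  k = 4: m = 9, d = 4, a = ⌊(10 + 9)/4⌋ = 4; p/q = (4·119 + 54)/(4·11 + 5) = 530/49; p² − 117·q² = 280900 − 280917 = -17.
  k = 5: m = 7, d = 17, a = ⌊(10 + 7)/17⌋ = 1; p/q = (1·530 + 119)/(1·49 + 11) = 649/60; p² − 117·q² = 421201 − 421200 = 1.
  The first convergent with p² − 117·q² = 1 gives the fundamental solution (x₁, y₁) = (649, 60).
Step 2: Apply the recurrence (x_{n+1}, y_{n+1}) = (x₁x_n + 117y₁y_n, x₁y_n + y₁x_n) repeatedly.
  From (x_1, y_1) = (649, 60): x_2 = 649·649 + 117·60·60 = 842401; y_2 = 649·60 + 60·649 = 77880.
Step 3: Verify x_2² - 117·y_2² = 709639444801 - 709639444800 = 1 (should be 1). ✓

(x_1, y_1) = (649, 60); (x_2, y_2) = (842401, 77880).


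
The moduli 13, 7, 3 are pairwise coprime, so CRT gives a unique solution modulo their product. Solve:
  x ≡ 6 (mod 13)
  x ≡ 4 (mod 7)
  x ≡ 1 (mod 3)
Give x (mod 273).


Moduli 13, 7, 3 are pairwise coprime; by CRT there is a unique solution modulo M = 13 · 7 · 3 = 273.
Solve pairwise, accumulating the modulus:
  Start with x ≡ 6 (mod 13).
  Combine with x ≡ 4 (mod 7): since gcd(13, 7) = 1, we get a unique residue mod 91.
    Write x = 6 + 13·t and substitute into x ≡ 4 (mod 7): 13·t ≡ 4 − 6 = -2 (mod 7).
    Reduce coefficients mod 7: 6·t ≡ 5 (mod 7).
    The inverse of 6 mod 7 is 6 (since 6·6 = 36 = 5·7 + 1), so t ≡ 6·5 = 30 ≡ 2 (mod 7).
    Then x = 6 + 13·2 = 32, valid modulo lcm(13, 7) = 91: x ≡ 32 (mod 91).
  Combine with x ≡ 1 (mod 3): since gcd(91, 3) = 1, we get a unique residue mod 273.
    Write x = 32 + 91·t and substitute into x ≡ 1 (mod 3): 91·t ≡ 1 − 32 = -31 (mod 3).
    Reduce coefficients mod 3: 1·t ≡ 2 (mod 3).
    So t ≡ 2 (mod 3).
    Then x = 32 + 91·2 = 214, valid modulo lcm(91, 3) = 273: x ≡ 214 (mod 273).
Verify: 214 mod 13 = 6 ✓, 214 mod 7 = 4 ✓, 214 mod 3 = 1 ✓.

x ≡ 214 (mod 273).


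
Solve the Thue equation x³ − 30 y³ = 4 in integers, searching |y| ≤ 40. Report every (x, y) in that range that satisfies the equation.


The equation is x³ - 30y³ = 4. For fixed y, x³ = 30·y³ + 4, so a solution requires the RHS to be a perfect cube.
Strategy: iterate y from -40 to 40, compute RHS = 30·y³ + 4, and check whether it is a (positive or negative) perfect cube.
Check small values of y:
  y = 0: RHS = 4 is not a perfect cube.
  y = 1: RHS = 34 is not a perfect cube.
  y = -1: RHS = -26 is not a perfect cube.
  y = 2: RHS = 244 is not a perfect cube.
  y = -2: RHS = -236 is not a perfect cube.
  y = 3: RHS = 814 is not a perfect cube.
  y = -3: RHS = -806 is not a perfect cube.
Continuing the search up to |y| = 40 finds no solutions either.
No (x, y) in the scanned range satisfies the equation.

No integer solutions with |y| ≤ 40.


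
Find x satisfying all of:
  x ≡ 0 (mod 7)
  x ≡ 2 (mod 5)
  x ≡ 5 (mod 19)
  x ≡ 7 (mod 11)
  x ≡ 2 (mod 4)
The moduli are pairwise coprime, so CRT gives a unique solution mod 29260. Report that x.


Product of moduli M = 7 · 5 · 19 · 11 · 4 = 29260.
Merge one congruence at a time:
  Start: x ≡ 0 (mod 7).
  Combine with x ≡ 2 (mod 5); new modulus lcm = 35.
    Write x = 0 + 7·t and substitute into x ≡ 2 (mod 5): 7·t ≡ 2 − 0 = 2 (mod 5).
    Reduce coefficients mod 5: 2·t ≡ 2 (mod 5).
    The inverse of 2 mod 5 is 3 (since 2·3 = 6 = 1·5 + 1), so t ≡ 3·2 = 6 ≡ 1 (mod 5).
    Then x = 0 + 7·1 = 7, valid modulo lcm(7, 5) = 35: x ≡ 7 (mod 35).
  Combine with x ≡ 5 (mod 19); new modulus lcm = 665.
    Write x = 7 + 35·t and substitute into x ≡ 5 (mod 19): 35·t ≡ 5 − 7 = -2 (mod 19).
    Reduce coefficients mod 19: 16·t ≡ 17 (mod 19).
    The inverse of 16 mod 19 is 6 (since 16·6 = 96 = 5·19 + 1), so t ≡ 6·17 = 102 ≡ 7 (mod 19).
    Then x = 7 + 35·7 = 252, valid modulo lcm(35, 19) = 665: x ≡ 252 (mod 665).
  Combine with x ≡ 7 (mod 11); new modulus lcm = 7315.
    Write x = 252 + 665·t and substitute into x ≡ 7 (mod 11): 665·t ≡ 7 − 252 = -245 (mod 11).
    Reduce coefficients mod 11: 5·t ≡ 8 (mod 11).
    The inverse of 5 mod 11 is 9 (since 5·9 = 45 = 4·11 + 1), so t ≡ 9·8 = 72 ≡ 6 (mod 11).
    Then x = 252 + 665·6 = 4242, valid modulo lcm(665, 11) = 7315: x ≡ 4242 (mod 7315).
  Combine with x ≡ 2 (mod 4); new modulus lcm = 29260.
    Write x = 4242 + 7315·t and substitute into x ≡ 2 (mod 4): 7315·t ≡ 2 − 4242 = -4240 (mod 4).
    Reduce coefficients mod 4: 3·t ≡ 0 (mod 4).
    The inverse of 3 mod 4 is 3 (since 3·3 = 9 = 2·4 + 1), so t ≡ 3·0 = 0 ≡ 0 (mod 4).
    Then x = 4242 + 7315·0 = 4242, valid modulo lcm(7315, 4) = 29260: x ≡ 4242 (mod 29260).
Verify against each original: 4242 mod 7 = 0, 4242 mod 5 = 2, 4242 mod 19 = 5, 4242 mod 11 = 7, 4242 mod 4 = 2.

x ≡ 4242 (mod 29260).


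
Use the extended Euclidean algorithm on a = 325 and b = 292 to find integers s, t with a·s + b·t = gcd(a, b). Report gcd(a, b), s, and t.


Euclidean algorithm on (325, 292) — divide until remainder is 0:
  325 = 1 · 292 + 33
  292 = 8 · 33 + 28
  33 = 1 · 28 + 5
  28 = 5 · 5 + 3
  5 = 1 · 3 + 2
  3 = 1 · 2 + 1
  2 = 2 · 1 + 0
gcd(325, 292) = 1.
Track Bezout coefficients alongside the remainders: start with r₀ = 325 = a·1 + b·0 (s = 1, t = 0) and r₁ = 292 = a·0 + b·1 (s = 0, t = 1); each new remainder r_{k+1} = r_{k-1} − q_k·r_k inherits s_{k+1} = s_{k-1} − q_k·s_k, t_{k+1} = t_{k-1} − q_k·t_k, so r_k = a·s_k + b·t_k at every step:
  q = 1: r = 33, s = 1 − 1·0 = 1, t = 0 − 1·1 = -1  (check: 325·1 + 292·(-1) = 33)
  q = 8: r = 28, s = 0 − 8·1 = -8, t = 1 − 8·(-1) = 9  (check: 325·(-8) + 292·9 = 28)
  q = 1: r = 5, s = 1 − 1·(-8) = 9, t = -1 − 1·9 = -10  (check: 325·9 + 292·(-10) = 5)
  q = 5: r = 3, s = -8 − 5·9 = -53, t = 9 − 5·(-10) = 59  (check: 325·(-53) + 292·59 = 3)
  q = 1: r = 2, s = 9 − 1·(-53) = 62, t = -10 − 1·59 = -69  (check: 325·62 + 292·(-69) = 2)
  q = 1: r = 1, s = -53 − 1·62 = -115, t = 59 − 1·(-69) = 128  (check: 325·(-115) + 292·128 = 1)
The row with r = 1 (the gcd) gives the Bezout coefficients s = -115, t = 128.
Result: 325 · (-115) + 292 · (128) = 1.

gcd(325, 292) = 1; s = -115, t = 128 (check: 325·(-115) + 292·128 = 1).


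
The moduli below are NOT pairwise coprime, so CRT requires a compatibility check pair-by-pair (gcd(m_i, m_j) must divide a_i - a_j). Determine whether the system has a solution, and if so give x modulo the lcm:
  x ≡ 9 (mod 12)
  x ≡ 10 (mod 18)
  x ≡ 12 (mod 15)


Moduli 12, 18, 15 are not pairwise coprime, so CRT works modulo lcm(m_i) when all pairwise compatibility conditions hold.
Pairwise compatibility: gcd(m_i, m_j) must divide a_i - a_j for every pair.
Merge one congruence at a time:
  Start: x ≡ 9 (mod 12).
  Combine with x ≡ 10 (mod 18): gcd(12, 18) = 6, and 10 - 9 = 1 is NOT divisible by 6.
    ⇒ system is inconsistent (no integer solution).

No solution (the system is inconsistent).


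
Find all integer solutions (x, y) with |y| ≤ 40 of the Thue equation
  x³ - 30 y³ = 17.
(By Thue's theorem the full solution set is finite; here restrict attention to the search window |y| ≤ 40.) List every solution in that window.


The equation is x³ - 30y³ = 17. For fixed y, x³ = 30·y³ + 17, so a solution requires the RHS to be a perfect cube.
Strategy: iterate y from -40 to 40, compute RHS = 30·y³ + 17, and check whether it is a (positive or negative) perfect cube.
Check small values of y:
  y = 0: RHS = 17 is not a perfect cube.
  y = 1: RHS = 47 is not a perfect cube.
  y = -1: RHS = -13 is not a perfect cube.
  y = 2: RHS = 257 is not a perfect cube.
  y = -2: RHS = -223 is not a perfect cube.
  y = 3: RHS = 827 is not a perfect cube.
  y = -3: RHS = -793 is not a perfect cube.
Continuing the search up to |y| = 40 finds no solutions either.
No (x, y) in the scanned range satisfies the equation.

No integer solutions with |y| ≤ 40.


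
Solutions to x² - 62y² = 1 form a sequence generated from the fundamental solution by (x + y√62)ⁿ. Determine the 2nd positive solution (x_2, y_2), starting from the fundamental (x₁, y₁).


Step 1: Find the fundamental solution (x₁, y₁) of x² - 62y² = 1.
  Expand √62 as a continued fraction. a₀ = ⌊√62⌋ = 7; iterate m_{k+1} = d_k·a_k − m_k, d_{k+1} = (62 − m_{k+1}²)/d_k, a_{k+1} = ⌊(a₀ + m_{k+1})/d_{k+1}⌋ (starting m₀ = 0, d₀ = 1), with convergents p_k = a_k·p_{k-1} + p_{k-2}, q_k = a_k·q_{k-1} + q_{k-2} (p₋₁ = 1, q₋₁ = 0):
  k = 0: a₀ = 7; p₀/q₀ = 7/1; p₀² − 62·q₀² = 49 − 62 = -13.
  k = 1: m = 7, d = 13, a = ⌊(7 + 7)/13⌋ = 1; p/q = (1·7 + 1)/(1·1 + 0) = 8/1; p² − 62·q² = 64 − 62 = 2.
  k = 2: m = 6, d = 2, a = ⌊(7 + 6)/2⌋ = 6; p/q = (6·8 + 7)/(6·1 + 1) = 55/7; p² − 62·q² = 3025 − 3038 = -13.
  k = 3: m = 6, d = 13, a = ⌊(7 + 6)/13⌋ = 1; p/q = (1·55 + 8)/(1·7 + 1) = 63/8; p² − 62·q² = 3969 − 3968 = 1.
  The first convergent with p² − 62·q² = 1 gives the fundamental solution (x₁, y₁) = (63, 8).
Step 2: Apply the recurrence (x_{n+1}, y_{n+1}) = (x₁x_n + 62y₁y_n, x₁y_n + y₁x_n) repeatedly.
  From (x_1, y_1) = (63, 8): x_2 = 63·63 + 62·8·8 = 7937; y_2 = 63·8 + 8·63 = 1008.
Step 3: Verify x_2² - 62·y_2² = 62995969 - 62995968 = 1 (should be 1). ✓

(x_1, y_1) = (63, 8); (x_2, y_2) = (7937, 1008).


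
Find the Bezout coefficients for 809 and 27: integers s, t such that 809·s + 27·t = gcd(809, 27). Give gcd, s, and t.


Euclidean algorithm on (809, 27) — divide until remainder is 0:
  809 = 29 · 27 + 26
  27 = 1 · 26 + 1
  26 = 26 · 1 + 0
gcd(809, 27) = 1.
Track Bezout coefficients alongside the remainders: start with r₀ = 809 = a·1 + b·0 (s = 1, t = 0) and r₁ = 27 = a·0 + b·1 (s = 0, t = 1); each new remainder r_{k+1} = r_{k-1} − q_k·r_k inherits s_{k+1} = s_{k-1} − q_k·s_k, t_{k+1} = t_{k-1} − q_k·t_k, so r_k = a·s_k + b·t_k at every step:
  q = 29: r = 26, s = 1 − 29·0 = 1, t = 0 − 29·1 = -29  (check: 809·1 + 27·(-29) = 26)
  q = 1: r = 1, s = 0 − 1·1 = -1, t = 1 − 1·(-29) = 30  (check: 809·(-1) + 27·30 = 1)
The row with r = 1 (the gcd) gives the Bezout coefficients s = -1, t = 30.
Result: 809 · (-1) + 27 · (30) = 1.

gcd(809, 27) = 1; s = -1, t = 30 (check: 809·(-1) + 27·30 = 1).


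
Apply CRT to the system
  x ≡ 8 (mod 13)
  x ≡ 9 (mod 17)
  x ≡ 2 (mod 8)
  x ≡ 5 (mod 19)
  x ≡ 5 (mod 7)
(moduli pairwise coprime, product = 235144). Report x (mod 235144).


Product of moduli M = 13 · 17 · 8 · 19 · 7 = 235144.
Merge one congruence at a time:
  Start: x ≡ 8 (mod 13).
  Combine with x ≡ 9 (mod 17); new modulus lcm = 221.
    Write x = 8 + 13·t and substitute into x ≡ 9 (mod 17): 13·t ≡ 9 − 8 = 1 (mod 17).
    The inverse of 13 mod 17 is 4 (since 13·4 = 52 = 3·17 + 1), so t ≡ 4·1 = 4 ≡ 4 (mod 17).
    Then x = 8 + 13·4 = 60, valid modulo lcm(13, 17) = 221: x ≡ 60 (mod 221).
  Combine with x ≡ 2 (mod 8); new modulus lcm = 1768.
    Write x = 60 + 221·t and substitute into x ≡ 2 (mod 8): 221·t ≡ 2 − 60 = -58 (mod 8).
    Reduce coefficients mod 8: 5·t ≡ 6 (mod 8).
    The inverse of 5 mod 8 is 5 (since 5·5 = 25 = 3·8 + 1), so t ≡ 5·6 = 30 ≡ 6 (mod 8).
    Then x = 60 + 221·6 = 1386, valid modulo lcm(221, 8) = 1768: x ≡ 1386 (mod 1768).
  Combine with x ≡ 5 (mod 19); new modulus lcm = 33592.
    Write x = 1386 + 1768·t and substitute into x ≡ 5 (mod 19): 1768·t ≡ 5 − 1386 = -1381 (mod 19).
    Reduce coefficients mod 19: 1·t ≡ 6 (mod 19).
    So t ≡ 6 (mod 19).
    Then x = 1386 + 1768·6 = 11994, valid modulo lcm(1768, 19) = 33592: x ≡ 11994 (mod 33592).
  Combine with x ≡ 5 (mod 7); new modulus lcm = 235144.
    Write x = 11994 + 33592·t and substitute into x ≡ 5 (mod 7): 33592·t ≡ 5 − 11994 = -11989 (mod 7).
    Reduce coefficients mod 7: 6·t ≡ 2 (mod 7).
    The inverse of 6 mod 7 is 6 (since 6·6 = 36 = 5·7 + 1), so t ≡ 6·2 = 12 ≡ 5 (mod 7).
    Then x = 11994 + 33592·5 = 179954, valid modulo lcm(33592, 7) = 235144: x ≡ 179954 (mod 235144).
Verify against each original: 179954 mod 13 = 8, 179954 mod 17 = 9, 179954 mod 8 = 2, 179954 mod 19 = 5, 179954 mod 7 = 5.

x ≡ 179954 (mod 235144).


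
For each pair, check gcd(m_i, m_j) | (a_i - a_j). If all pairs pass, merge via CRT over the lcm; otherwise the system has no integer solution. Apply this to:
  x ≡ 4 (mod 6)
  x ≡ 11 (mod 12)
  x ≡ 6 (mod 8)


Moduli 6, 12, 8 are not pairwise coprime, so CRT works modulo lcm(m_i) when all pairwise compatibility conditions hold.
Pairwise compatibility: gcd(m_i, m_j) must divide a_i - a_j for every pair.
Merge one congruence at a time:
  Start: x ≡ 4 (mod 6).
  Combine with x ≡ 11 (mod 12): gcd(6, 12) = 6, and 11 - 4 = 7 is NOT divisible by 6.
    ⇒ system is inconsistent (no integer solution).

No solution (the system is inconsistent).


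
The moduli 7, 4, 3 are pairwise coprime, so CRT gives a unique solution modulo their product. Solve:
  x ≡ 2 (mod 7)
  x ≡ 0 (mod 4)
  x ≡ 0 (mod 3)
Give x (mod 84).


Moduli 7, 4, 3 are pairwise coprime; by CRT there is a unique solution modulo M = 7 · 4 · 3 = 84.
Solve pairwise, accumulating the modulus:
  Start with x ≡ 2 (mod 7).
  Combine with x ≡ 0 (mod 4): since gcd(7, 4) = 1, we get a unique residue mod 28.
    Write x = 2 + 7·t and substitute into x ≡ 0 (mod 4): 7·t ≡ 0 − 2 = -2 (mod 4).
    Reduce coefficients mod 4: 3·t ≡ 2 (mod 4).
    The inverse of 3 mod 4 is 3 (since 3·3 = 9 = 2·4 + 1), so t ≡ 3·2 = 6 ≡ 2 (mod 4).
    Then x = 2 + 7·2 = 16, valid modulo lcm(7, 4) = 28: x ≡ 16 (mod 28).
  Combine with x ≡ 0 (mod 3): since gcd(28, 3) = 1, we get a unique residue mod 84.
    Write x = 16 + 28·t and substitute into x ≡ 0 (mod 3): 28·t ≡ 0 − 16 = -16 (mod 3).
    Reduce coefficients mod 3: 1·t ≡ 2 (mod 3).
    So t ≡ 2 (mod 3).
    Then x = 16 + 28·2 = 72, valid modulo lcm(28, 3) = 84: x ≡ 72 (mod 84).
Verify: 72 mod 7 = 2 ✓, 72 mod 4 = 0 ✓, 72 mod 3 = 0 ✓.

x ≡ 72 (mod 84).


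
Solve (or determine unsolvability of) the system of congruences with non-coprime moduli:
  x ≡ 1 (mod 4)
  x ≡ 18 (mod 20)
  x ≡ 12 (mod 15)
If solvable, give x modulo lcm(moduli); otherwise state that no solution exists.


Moduli 4, 20, 15 are not pairwise coprime, so CRT works modulo lcm(m_i) when all pairwise compatibility conditions hold.
Pairwise compatibility: gcd(m_i, m_j) must divide a_i - a_j for every pair.
Merge one congruence at a time:
  Start: x ≡ 1 (mod 4).
  Combine with x ≡ 18 (mod 20): gcd(4, 20) = 4, and 18 - 1 = 17 is NOT divisible by 4.
    ⇒ system is inconsistent (no integer solution).

No solution (the system is inconsistent).


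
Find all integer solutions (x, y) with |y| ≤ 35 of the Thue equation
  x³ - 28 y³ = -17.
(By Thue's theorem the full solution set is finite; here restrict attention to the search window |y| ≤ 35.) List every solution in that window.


The equation is x³ - 28y³ = -17. For fixed y, x³ = 28·y³ − 17, so a solution requires the RHS to be a perfect cube.
Strategy: iterate y from -35 to 35, compute RHS = 28·y³ − 17, and check whether it is a (positive or negative) perfect cube.
Check small values of y:
  y = 0: RHS = -17 is not a perfect cube.
  y = 1: RHS = 11 is not a perfect cube.
  y = -1: RHS = -45 is not a perfect cube.
  y = 2: RHS = 207 is not a perfect cube.
  y = -2: RHS = -241 is not a perfect cube.
  y = 3: RHS = 739 is not a perfect cube.
  y = -3: RHS = -773 is not a perfect cube.
Continuing the search up to |y| = 35 finds no solutions either.
No (x, y) in the scanned range satisfies the equation.

No integer solutions with |y| ≤ 35.


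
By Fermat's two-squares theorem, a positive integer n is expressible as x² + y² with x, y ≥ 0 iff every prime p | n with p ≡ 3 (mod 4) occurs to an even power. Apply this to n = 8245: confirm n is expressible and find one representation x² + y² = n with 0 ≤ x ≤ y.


Step 1: Factor n = 8245 = 5 · 17 · 97.
Step 2: Check the mod-4 condition on each prime factor: 5 ≡ 1 (mod 4), exponent 1; 17 ≡ 1 (mod 4), exponent 1; 97 ≡ 1 (mod 4), exponent 1.
All primes ≡ 3 (mod 4) appear to even exponent (or don't appear), so by the two-squares theorem n IS expressible as a sum of two squares.
Step 3: Build a representation. Here n = 5 · 17 · 97 is a product of primes ≡ 1 (mod 4). Each prime p ≡ 1 (mod 4) is itself a sum of two squares; find a² by testing p − a² for a perfect square:
  5: 5 − 1² = 4 = 2² ⇒ 5 = 1² + 2².
  17: 17 − 1² = 16 = 4² ⇒ 17 = 1² + 4².
  97: 97 − 1² = 96, 97 − 2² = 93, 97 − 3² = 88, 97 − 4² = 81 = 9² ⇒ 97 = 4² + 9².
  Combine using the Brahmagupta–Fibonacci identity (a² + b²)(c² + d²) = (ac − bd)² + (ad + bc)² = (ac + bd)² + (ad − bc)²:
  5 · 17 = 85: from (1² + 2²)(1² + 4²), take (1·1 − 2·4, 1·4 + 2·1) = (1 − 8, 4 + 2) = (-7, 6); dropping signs (only squares matter) gives (7, 6); check 7² + 6² = 49 + 36 = 85 ✓.
  85 · 97 = 8245: from (7² + 6²)(4² + 9²), take (7·4 − 6·9, 7·9 + 6·4) = (28 − 54, 63 + 24) = (-26, 87); dropping signs (only squares matter) gives (26, 87); check 26² + 87² = 676 + 7569 = 8245 ✓.
Step 4: Order so x ≤ y and verify: 26² + 87² = 676 + 7569 = 8245 = n. ✓

n = 8245 = 26² + 87² (one valid representation with x ≤ y).


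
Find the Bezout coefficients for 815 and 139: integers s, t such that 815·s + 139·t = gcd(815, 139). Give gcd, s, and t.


Euclidean algorithm on (815, 139) — divide until remainder is 0:
  815 = 5 · 139 + 120
  139 = 1 · 120 + 19
  120 = 6 · 19 + 6
  19 = 3 · 6 + 1
  6 = 6 · 1 + 0
gcd(815, 139) = 1.
Track Bezout coefficients alongside the remainders: start with r₀ = 815 = a·1 + b·0 (s = 1, t = 0) and r₁ = 139 = a·0 + b·1 (s = 0, t = 1); each new remainder r_{k+1} = r_{k-1} − q_k·r_k inherits s_{k+1} = s_{k-1} − q_k·s_k, t_{k+1} = t_{k-1} − q_k·t_k, so r_k = a·s_k + b·t_k at every step:
  q = 5: r = 120, s = 1 − 5·0 = 1, t = 0 − 5·1 = -5  (check: 815·1 + 139·(-5) = 120)
  q = 1: r = 19, s = 0 − 1·1 = -1, t = 1 − 1·(-5) = 6  (check: 815·(-1) + 139·6 = 19)
  q = 6: r = 6, s = 1 − 6·(-1) = 7, t = -5 − 6·6 = -41  (check: 815·7 + 139·(-41) = 6)
  q = 3: r = 1, s = -1 − 3·7 = -22, t = 6 − 3·(-41) = 129  (check: 815·(-22) + 139·129 = 1)
The row with r = 1 (the gcd) gives the Bezout coefficients s = -22, t = 129.
Result: 815 · (-22) + 139 · (129) = 1.

gcd(815, 139) = 1; s = -22, t = 129 (check: 815·(-22) + 139·129 = 1).


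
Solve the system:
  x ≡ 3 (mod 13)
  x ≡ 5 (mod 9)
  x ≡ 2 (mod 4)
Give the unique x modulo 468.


Moduli 13, 9, 4 are pairwise coprime; by CRT there is a unique solution modulo M = 13 · 9 · 4 = 468.
Solve pairwise, accumulating the modulus:
  Start with x ≡ 3 (mod 13).
  Combine with x ≡ 5 (mod 9): since gcd(13, 9) = 1, we get a unique residue mod 117.
    Write x = 3 + 13·t and substitute into x ≡ 5 (mod 9): 13·t ≡ 5 − 3 = 2 (mod 9).
    Reduce coefficients mod 9: 4·t ≡ 2 (mod 9).
    The inverse of 4 mod 9 is 7 (since 4·7 = 28 = 3·9 + 1), so t ≡ 7·2 = 14 ≡ 5 (mod 9).
    Then x = 3 + 13·5 = 68, valid modulo lcm(13, 9) = 117: x ≡ 68 (mod 117).
  Combine with x ≡ 2 (mod 4): since gcd(117, 4) = 1, we get a unique residue mod 468.
    Write x = 68 + 117·t and substitute into x ≡ 2 (mod 4): 117·t ≡ 2 − 68 = -66 (mod 4).
    Reduce coefficients mod 4: 1·t ≡ 2 (mod 4).
    So t ≡ 2 (mod 4).
    Then x = 68 + 117·2 = 302, valid modulo lcm(117, 4) = 468: x ≡ 302 (mod 468).
Verify: 302 mod 13 = 3 ✓, 302 mod 9 = 5 ✓, 302 mod 4 = 2 ✓.

x ≡ 302 (mod 468).


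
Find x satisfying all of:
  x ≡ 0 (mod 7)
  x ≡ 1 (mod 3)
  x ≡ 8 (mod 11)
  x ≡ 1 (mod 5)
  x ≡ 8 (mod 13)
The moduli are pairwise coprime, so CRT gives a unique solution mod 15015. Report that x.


Product of moduli M = 7 · 3 · 11 · 5 · 13 = 15015.
Merge one congruence at a time:
  Start: x ≡ 0 (mod 7).
  Combine with x ≡ 1 (mod 3); new modulus lcm = 21.
    Write x = 0 + 7·t and substitute into x ≡ 1 (mod 3): 7·t ≡ 1 − 0 = 1 (mod 3).
    Reduce coefficients mod 3: 1·t ≡ 1 (mod 3).
    So t ≡ 1 (mod 3).
    Then x = 0 + 7·1 = 7, valid modulo lcm(7, 3) = 21: x ≡ 7 (mod 21).
  Combine with x ≡ 8 (mod 11); new modulus lcm = 231.
    Write x = 7 + 21·t and substitute into x ≡ 8 (mod 11): 21·t ≡ 8 − 7 = 1 (mod 11).
    Reduce coefficients mod 11: 10·t ≡ 1 (mod 11).
    The inverse of 10 mod 11 is 10 (since 10·10 = 100 = 9·11 + 1), so t ≡ 10·1 = 10 ≡ 10 (mod 11).
    Then x = 7 + 21·10 = 217, valid modulo lcm(21, 11) = 231: x ≡ 217 (mod 231).
  Combine with x ≡ 1 (mod 5); new modulus lcm = 1155.
    Write x = 217 + 231·t and substitute into x ≡ 1 (mod 5): 231·t ≡ 1 − 217 = -216 (mod 5).
    Reduce coefficients mod 5: 1·t ≡ 4 (mod 5).
    So t ≡ 4 (mod 5).
    Then x = 217 + 231·4 = 1141, valid modulo lcm(231, 5) = 1155: x ≡ 1141 (mod 1155).
  Combine with x ≡ 8 (mod 13); new modulus lcm = 15015.
    Write x = 1141 + 1155·t and substitute into x ≡ 8 (mod 13): 1155·t ≡ 8 − 1141 = -1133 (mod 13).
    Reduce coefficients mod 13: 11·t ≡ 11 (mod 13).
    The inverse of 11 mod 13 is 6 (since 11·6 = 66 = 5·13 + 1), so t ≡ 6·11 = 66 ≡ 1 (mod 13).
    Then x = 1141 + 1155·1 = 2296, valid modulo lcm(1155, 13) = 15015: x ≡ 2296 (mod 15015).
Verify against each original: 2296 mod 7 = 0, 2296 mod 3 = 1, 2296 mod 11 = 8, 2296 mod 5 = 1, 2296 mod 13 = 8.

x ≡ 2296 (mod 15015).


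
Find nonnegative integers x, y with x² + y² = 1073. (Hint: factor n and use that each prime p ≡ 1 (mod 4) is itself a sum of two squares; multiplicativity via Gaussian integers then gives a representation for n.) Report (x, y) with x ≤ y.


Step 1: Factor n = 1073 = 29 · 37.
Step 2: Check the mod-4 condition on each prime factor: 29 ≡ 1 (mod 4), exponent 1; 37 ≡ 1 (mod 4), exponent 1.
All primes ≡ 3 (mod 4) appear to even exponent (or don't appear), so by the two-squares theorem n IS expressible as a sum of two squares.
Step 3: Build a representation. Here n = 29 · 37 is a product of primes ≡ 1 (mod 4). Each prime p ≡ 1 (mod 4) is itself a sum of two squares; find a² by testing p − a² for a perfect square:
  29: 29 − 1² = 28, 29 − 2² = 25 = 5² ⇒ 29 = 2² + 5².
  37: 37 − 1² = 36 = 6² ⇒ 37 = 1² + 6².
  Combine using the Brahmagupta–Fibonacci identity (a² + b²)(c² + d²) = (ac − bd)² + (ad + bc)² = (ac + bd)² + (ad − bc)²:
  29 · 37 = 1073: from (2² + 5²)(1² + 6²), take (2·1 − 5·6, 2·6 + 5·1) = (2 − 30, 12 + 5) = (-28, 17); dropping signs (only squares matter) gives (28, 17); check 28² + 17² = 784 + 289 = 1073 ✓.
Step 4: Order so x ≤ y and verify: 17² + 28² = 289 + 784 = 1073 = n. ✓

n = 1073 = 17² + 28² (one valid representation with x ≤ y).


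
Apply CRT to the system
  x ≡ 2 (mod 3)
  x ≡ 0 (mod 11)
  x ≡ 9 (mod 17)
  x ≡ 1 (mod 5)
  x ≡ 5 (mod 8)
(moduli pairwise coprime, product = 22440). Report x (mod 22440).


Product of moduli M = 3 · 11 · 17 · 5 · 8 = 22440.
Merge one congruence at a time:
  Start: x ≡ 2 (mod 3).
  Combine with x ≡ 0 (mod 11); new modulus lcm = 33.
    Write x = 2 + 3·t and substitute into x ≡ 0 (mod 11): 3·t ≡ 0 − 2 = -2 (mod 11).
    Reduce coefficients mod 11: 3·t ≡ 9 (mod 11).
    The inverse of 3 mod 11 is 4 (since 3·4 = 12 = 1·11 + 1), so t ≡ 4·9 = 36 ≡ 3 (mod 11).
    Then x = 2 + 3·3 = 11, valid modulo lcm(3, 11) = 33: x ≡ 11 (mod 33).
  Combine with x ≡ 9 (mod 17); new modulus lcm = 561.
    Write x = 11 + 33·t and substitute into x ≡ 9 (mod 17): 33·t ≡ 9 − 11 = -2 (mod 17).
    Reduce coefficients mod 17: 16·t ≡ 15 (mod 17).
    The inverse of 16 mod 17 is 16 (since 16·16 = 256 = 15·17 + 1), so t ≡ 16·15 = 240 ≡ 2 (mod 17).
    Then x = 11 + 33·2 = 77, valid modulo lcm(33, 17) = 561: x ≡ 77 (mod 561).
  Combine with x ≡ 1 (mod 5); new modulus lcm = 2805.
    Write x = 77 + 561·t and substitute into x ≡ 1 (mod 5): 561·t ≡ 1 − 77 = -76 (mod 5).
    Reduce coefficients mod 5: 1·t ≡ 4 (mod 5).
    So t ≡ 4 (mod 5).
    Then x = 77 + 561·4 = 2321, valid modulo lcm(561, 5) = 2805: x ≡ 2321 (mod 2805).
  Combine with x ≡ 5 (mod 8); new modulus lcm = 22440.
    Write x = 2321 + 2805·t and substitute into x ≡ 5 (mod 8): 2805·t ≡ 5 − 2321 = -2316 (mod 8).
    Reduce coefficients mod 8: 5·t ≡ 4 (mod 8).
    The inverse of 5 mod 8 is 5 (since 5·5 = 25 = 3·8 + 1), so t ≡ 5·4 = 20 ≡ 4 (mod 8).
    Then x = 2321 + 2805·4 = 13541, valid modulo lcm(2805, 8) = 22440: x ≡ 13541 (mod 22440).
Verify against each original: 13541 mod 3 = 2, 13541 mod 11 = 0, 13541 mod 17 = 9, 13541 mod 5 = 1, 13541 mod 8 = 5.

x ≡ 13541 (mod 22440).


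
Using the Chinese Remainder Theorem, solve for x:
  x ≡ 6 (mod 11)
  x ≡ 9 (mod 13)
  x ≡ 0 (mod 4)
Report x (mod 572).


Moduli 11, 13, 4 are pairwise coprime; by CRT there is a unique solution modulo M = 11 · 13 · 4 = 572.
Solve pairwise, accumulating the modulus:
  Start with x ≡ 6 (mod 11).
  Combine with x ≡ 9 (mod 13): since gcd(11, 13) = 1, we get a unique residue mod 143.
    Write x = 6 + 11·t and substitute into x ≡ 9 (mod 13): 11·t ≡ 9 − 6 = 3 (mod 13).
    The inverse of 11 mod 13 is 6 (since 11·6 = 66 = 5·13 + 1), so t ≡ 6·3 = 18 ≡ 5 (mod 13).
    Then x = 6 + 11·5 = 61, valid modulo lcm(11, 13) = 143: x ≡ 61 (mod 143).
  Combine with x ≡ 0 (mod 4): since gcd(143, 4) = 1, we get a unique residue mod 572.
    Write x = 61 + 143·t and substitute into x ≡ 0 (mod 4): 143·t ≡ 0 − 61 = -61 (mod 4).
    Reduce coefficients mod 4: 3·t ≡ 3 (mod 4).
    The inverse of 3 mod 4 is 3 (since 3·3 = 9 = 2·4 + 1), so t ≡ 3·3 = 9 ≡ 1 (mod 4).
    Then x = 61 + 143·1 = 204, valid modulo lcm(143, 4) = 572: x ≡ 204 (mod 572).
Verify: 204 mod 11 = 6 ✓, 204 mod 13 = 9 ✓, 204 mod 4 = 0 ✓.

x ≡ 204 (mod 572).


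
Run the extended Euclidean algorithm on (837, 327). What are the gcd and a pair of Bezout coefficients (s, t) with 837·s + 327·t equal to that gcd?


Euclidean algorithm on (837, 327) — divide until remainder is 0:
  837 = 2 · 327 + 183
  327 = 1 · 183 + 144
  183 = 1 · 144 + 39
  144 = 3 · 39 + 27
  39 = 1 · 27 + 12
  27 = 2 · 12 + 3
  12 = 4 · 3 + 0
gcd(837, 327) = 3.
Track Bezout coefficients alongside the remainders: start with r₀ = 837 = a·1 + b·0 (s = 1, t = 0) and r₁ = 327 = a·0 + b·1 (s = 0, t = 1); each new remainder r_{k+1} = r_{k-1} − q_k·r_k inherits s_{k+1} = s_{k-1} − q_k·s_k, t_{k+1} = t_{k-1} − q_k·t_k, so r_k = a·s_k + b·t_k at every step:
  q = 2: r = 183, s = 1 − 2·0 = 1, t = 0 − 2·1 = -2  (check: 837·1 + 327·(-2) = 183)
  q = 1: r = 144, s = 0 − 1·1 = -1, t = 1 − 1·(-2) = 3  (check: 837·(-1) + 327·3 = 144)
  q = 1: r = 39, s = 1 − 1·(-1) = 2, t = -2 − 1·3 = -5  (check: 837·2 + 327·(-5) = 39)
  q = 3: r = 27, s = -1 − 3·2 = -7, t = 3 − 3·(-5) = 18  (check: 837·(-7) + 327·18 = 27)
  q = 1: r = 12, s = 2 − 1·(-7) = 9, t = -5 − 1·18 = -23  (check: 837·9 + 327·(-23) = 12)
  q = 2: r = 3, s = -7 − 2·9 = -25, t = 18 − 2·(-23) = 64  (check: 837·(-25) + 327·64 = 3)
The row with r = 3 (the gcd) gives the Bezout coefficients s = -25, t = 64.
Result: 837 · (-25) + 327 · (64) = 3.

gcd(837, 327) = 3; s = -25, t = 64 (check: 837·(-25) + 327·64 = 3).


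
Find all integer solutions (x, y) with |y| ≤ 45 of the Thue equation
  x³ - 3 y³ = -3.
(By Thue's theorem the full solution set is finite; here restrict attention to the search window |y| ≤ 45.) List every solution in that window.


The equation is x³ - 3y³ = -3. For fixed y, x³ = 3·y³ − 3, so a solution requires the RHS to be a perfect cube.
Strategy: iterate y from -45 to 45, compute RHS = 3·y³ − 3, and check whether it is a (positive or negative) perfect cube.
Check small values of y:
  y = 0: RHS = -3 is not a perfect cube.
  y = 1: RHS = 0 = (0)³ ⇒ x = 0 works.
  y = -1: RHS = -6 is not a perfect cube.
  y = 2: RHS = 21 is not a perfect cube.
  y = -2: RHS = -27 = (-3)³ ⇒ x = -3 works.
  y = 3: RHS = 78 is not a perfect cube.
  y = -3: RHS = -84 is not a perfect cube.
Continuing the search up to |y| = 45 finds no further solutions beyond those listed.
Collected solutions: (0, 1), (-3, -2).

Solutions (with |y| ≤ 45): (0, 1), (-3, -2).


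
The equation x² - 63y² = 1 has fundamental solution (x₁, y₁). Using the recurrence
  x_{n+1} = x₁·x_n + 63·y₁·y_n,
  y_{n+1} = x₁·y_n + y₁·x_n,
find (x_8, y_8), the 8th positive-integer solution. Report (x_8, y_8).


Step 1: Find the fundamental solution (x₁, y₁) of x² - 63y² = 1.
  Expand √63 as a continued fraction. a₀ = ⌊√63⌋ = 7; iterate m_{k+1} = d_k·a_k − m_k, d_{k+1} = (63 − m_{k+1}²)/d_k, a_{k+1} = ⌊(a₀ + m_{k+1})/d_{k+1}⌋ (starting m₀ = 0, d₀ = 1), with convergents p_k = a_k·p_{k-1} + p_{k-2}, q_k = a_k·q_{k-1} + q_{k-2} (p₋₁ = 1, q₋₁ = 0):
  k = 0: a₀ = 7; p₀/q₀ = 7/1; p₀² − 63·q₀² = 49 − 63 = -14.
  k = 1: m = 7, d = 14, a = ⌊(7 + 7)/14⌋ = 1; p/q = (1·7 + 1)/(1·1 + 0) = 8/1; p² − 63·q² = 64 − 63 = 1.
  The first convergent with p² − 63·q² = 1 gives the fundamental solution (x₁, y₁) = (8, 1).
Step 2: Apply the recurrence (x_{n+1}, y_{n+1}) = (x₁x_n + 63y₁y_n, x₁y_n + y₁x_n) repeatedly.
  From (x_1, y_1) = (8, 1): x_2 = 8·8 + 63·1·1 = 127; y_2 = 8·1 + 1·8 = 16.
  From (x_2, y_2) = (127, 16): x_3 = 8·127 + 63·1·16 = 2024; y_3 = 8·16 + 1·127 = 255.
  From (x_3, y_3) = (2024, 255): x_4 = 8·2024 + 63·1·255 = 32257; y_4 = 8·255 + 1·2024 = 4064.
  From (x_4, y_4) = (32257, 4064): x_5 = 8·32257 + 63·1·4064 = 514088; y_5 = 8·4064 + 1·32257 = 64769.
  From (x_5, y_5) = (514088, 64769): x_6 = 8·514088 + 63·1·64769 = 8193151; y_6 = 8·64769 + 1·514088 = 1032240.
  From (x_6, y_6) = (8193151, 1032240): x_7 = 8·8193151 + 63·1·1032240 = 130576328; y_7 = 8·1032240 + 1·8193151 = 16451071.
  From (x_7, y_7) = (130576328, 16451071): x_8 = 8·130576328 + 63·1·16451071 = 2081028097; y_8 = 8·16451071 + 1·130576328 = 262184896.
Step 3: Verify x_8² - 63·y_8² = 4330677940503441409 - 4330677940503441408 = 1 (should be 1). ✓

(x_1, y_1) = (8, 1); (x_8, y_8) = (2081028097, 262184896).


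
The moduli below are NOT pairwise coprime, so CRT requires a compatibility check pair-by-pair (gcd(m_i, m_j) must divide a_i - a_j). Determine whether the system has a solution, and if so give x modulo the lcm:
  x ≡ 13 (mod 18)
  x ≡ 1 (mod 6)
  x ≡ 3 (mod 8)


Moduli 18, 6, 8 are not pairwise coprime, so CRT works modulo lcm(m_i) when all pairwise compatibility conditions hold.
Pairwise compatibility: gcd(m_i, m_j) must divide a_i - a_j for every pair.
Merge one congruence at a time:
  Start: x ≡ 13 (mod 18).
  Combine with x ≡ 1 (mod 6): gcd(18, 6) = 6; 1 - 13 = -12, which IS divisible by 6, so compatible.
    Write x = 13 + 18·t and substitute into x ≡ 1 (mod 6): 18·t ≡ 1 − 13 = -12 (mod 6).
    Divide the congruence (and modulus) by g = 6: 3·t ≡ -2 (mod 1).
    Modulo 1 every t works; take t = 0.
    Then x = 13 + 18·0 = 13, valid modulo lcm(18, 6) = 18: x ≡ 13 (mod 18).
  Combine with x ≡ 3 (mod 8): gcd(18, 8) = 2; 3 - 13 = -10, which IS divisible by 2, so compatible.
    Write x = 13 + 18·t and substitute into x ≡ 3 (mod 8): 18·t ≡ 3 − 13 = -10 (mod 8).
    Divide the congruence (and modulus) by g = 2: 9·t ≡ -5 (mod 4).
    Reduce coefficients mod 4: 1·t ≡ 3 (mod 4).
    So t ≡ 3 (mod 4).
    Then x = 13 + 18·3 = 67, valid modulo lcm(18, 8) = 72: x ≡ 67 (mod 72).
Verify: 67 mod 18 = 13, 67 mod 6 = 1, 67 mod 8 = 3.

x ≡ 67 (mod 72).


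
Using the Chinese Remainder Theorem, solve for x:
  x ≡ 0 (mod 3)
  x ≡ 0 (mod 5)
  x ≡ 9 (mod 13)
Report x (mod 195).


Moduli 3, 5, 13 are pairwise coprime; by CRT there is a unique solution modulo M = 3 · 5 · 13 = 195.
Solve pairwise, accumulating the modulus:
  Start with x ≡ 0 (mod 3).
  Combine with x ≡ 0 (mod 5): since gcd(3, 5) = 1, we get a unique residue mod 15.
    Write x = 0 + 3·t and substitute into x ≡ 0 (mod 5): 3·t ≡ 0 − 0 = 0 (mod 5).
    The inverse of 3 mod 5 is 2 (since 3·2 = 6 = 1·5 + 1), so t ≡ 2·0 = 0 ≡ 0 (mod 5).
    Then x = 0 + 3·0 = 0, valid modulo lcm(3, 5) = 15: x ≡ 0 (mod 15).
  Combine with x ≡ 9 (mod 13): since gcd(15, 13) = 1, we get a unique residue mod 195.
    Write x = 0 + 15·t and substitute into x ≡ 9 (mod 13): 15·t ≡ 9 − 0 = 9 (mod 13).
    Reduce coefficients mod 13: 2·t ≡ 9 (mod 13).
    The inverse of 2 mod 13 is 7 (since 2·7 = 14 = 1·13 + 1), so t ≡ 7·9 = 63 ≡ 11 (mod 13).
    Then x = 0 + 15·11 = 165, valid modulo lcm(15, 13) = 195: x ≡ 165 (mod 195).
Verify: 165 mod 3 = 0 ✓, 165 mod 5 = 0 ✓, 165 mod 13 = 9 ✓.

x ≡ 165 (mod 195).


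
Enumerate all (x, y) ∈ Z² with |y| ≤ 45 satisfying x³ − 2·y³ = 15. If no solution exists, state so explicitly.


The equation is x³ - 2y³ = 15. For fixed y, x³ = 2·y³ + 15, so a solution requires the RHS to be a perfect cube.
Strategy: iterate y from -45 to 45, compute RHS = 2·y³ + 15, and check whether it is a (positive or negative) perfect cube.
Check small values of y:
  y = 0: RHS = 15 is not a perfect cube.
  y = 1: RHS = 17 is not a perfect cube.
  y = -1: RHS = 13 is not a perfect cube.
  y = 2: RHS = 31 is not a perfect cube.
  y = -2: RHS = -1 = (-1)³ ⇒ x = -1 works.
  y = 3: RHS = 69 is not a perfect cube.
  y = -3: RHS = -39 is not a perfect cube.
Continuing the search up to |y| = 45 finds no further solutions beyond those listed.
Collected solutions: (-1, -2).

Solutions (with |y| ≤ 45): (-1, -2).


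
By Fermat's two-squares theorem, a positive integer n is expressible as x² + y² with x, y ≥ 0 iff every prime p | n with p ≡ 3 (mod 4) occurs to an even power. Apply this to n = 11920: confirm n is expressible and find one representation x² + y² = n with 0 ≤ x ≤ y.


Step 1: Factor n = 11920 = 2^4 · 5 · 149.
Step 2: Check the mod-4 condition on each prime factor: 2 = 2 (special); 5 ≡ 1 (mod 4), exponent 1; 149 ≡ 1 (mod 4), exponent 1.
All primes ≡ 3 (mod 4) appear to even exponent (or don't appear), so by the two-squares theorem n IS expressible as a sum of two squares.
Step 3: Build a representation. Group n = k² · m with k = 4 and m = 5 · 149 = 745 (a product of primes ≡ 1 (mod 4)); a representation of m scales to one of n via (k·x)² + (k·y)² = k²(x² + y²). Each prime p ≡ 1 (mod 4) is itself a sum of two squares; find a² by testing p − a² for a perfect square:
  5: 5 − 1² = 4 = 2² ⇒ 5 = 1² + 2².
  149: 149 − 1² = 148, 149 − 2² = 145, 149 − 3² = 140, 149 − 4² = 133, 149 − 5² = 124, 149 − 6² = 113, 149 − 7² = 100 = 10² ⇒ 149 = 7² + 10².
  Combine using the Brahmagupta–Fibonacci identity (a² + b²)(c² + d²) = (ac − bd)² + (ad + bc)² = (ac + bd)² + (ad − bc)²:
  5 · 149 = 745: from (1² + 2²)(7² + 10²), take (1·7 − 2·10, 1·10 + 2·7) = (7 − 20, 10 + 14) = (-13, 24); dropping signs (only squares matter) gives (13, 24); check 13² + 24² = 169 + 576 = 745 ✓.
  Scale by k = 4: (4·13, 4·24) = (52, 96).
Step 4: Order so x ≤ y and verify: 52² + 96² = 2704 + 9216 = 11920 = n. ✓

n = 11920 = 52² + 96² (one valid representation with x ≤ y).


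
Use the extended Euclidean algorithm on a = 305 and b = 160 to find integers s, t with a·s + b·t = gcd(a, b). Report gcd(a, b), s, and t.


Euclidean algorithm on (305, 160) — divide until remainder is 0:
  305 = 1 · 160 + 145
  160 = 1 · 145 + 15
  145 = 9 · 15 + 10
  15 = 1 · 10 + 5
  10 = 2 · 5 + 0
gcd(305, 160) = 5.
Track Bezout coefficients alongside the remainders: start with r₀ = 305 = a·1 + b·0 (s = 1, t = 0) and r₁ = 160 = a·0 + b·1 (s = 0, t = 1); each new remainder r_{k+1} = r_{k-1} − q_k·r_k inherits s_{k+1} = s_{k-1} − q_k·s_k, t_{k+1} = t_{k-1} − q_k·t_k, so r_k = a·s_k + b·t_k at every step:
  q = 1: r = 145, s = 1 − 1·0 = 1, t = 0 − 1·1 = -1  (check: 305·1 + 160·(-1) = 145)
  q = 1: r = 15, s = 0 − 1·1 = -1, t = 1 − 1·(-1) = 2  (check: 305·(-1) + 160·2 = 15)
  q = 9: r = 10, s = 1 − 9·(-1) = 10, t = -1 − 9·2 = -19  (check: 305·10 + 160·(-19) = 10)
  q = 1: r = 5, s = -1 − 1·10 = -11, t = 2 − 1·(-19) = 21  (check: 305·(-11) + 160·21 = 5)
The row with r = 5 (the gcd) gives the Bezout coefficients s = -11, t = 21.
Result: 305 · (-11) + 160 · (21) = 5.

gcd(305, 160) = 5; s = -11, t = 21 (check: 305·(-11) + 160·21 = 5).


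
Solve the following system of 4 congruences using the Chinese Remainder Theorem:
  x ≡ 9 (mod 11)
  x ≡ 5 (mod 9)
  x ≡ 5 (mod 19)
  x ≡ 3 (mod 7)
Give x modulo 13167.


Product of moduli M = 11 · 9 · 19 · 7 = 13167.
Merge one congruence at a time:
  Start: x ≡ 9 (mod 11).
  Combine with x ≡ 5 (mod 9); new modulus lcm = 99.
    Write x = 9 + 11·t and substitute into x ≡ 5 (mod 9): 11·t ≡ 5 − 9 = -4 (mod 9).
    Reduce coefficients mod 9: 2·t ≡ 5 (mod 9).
    The inverse of 2 mod 9 is 5 (since 2·5 = 10 = 1·9 + 1), so t ≡ 5·5 = 25 ≡ 7 (mod 9).
    Then x = 9 + 11·7 = 86, valid modulo lcm(11, 9) = 99: x ≡ 86 (mod 99).
  Combine with x ≡ 5 (mod 19); new modulus lcm = 1881.
    Write x = 86 + 99·t and substitute into x ≡ 5 (mod 19): 99·t ≡ 5 − 86 = -81 (mod 19).
    Reduce coefficients mod 19: 4·t ≡ 14 (mod 19).
    The inverse of 4 mod 19 is 5 (since 4·5 = 20 = 1·19 + 1), so t ≡ 5·14 = 70 ≡ 13 (mod 19).
    Then x = 86 + 99·13 = 1373, valid modulo lcm(99, 19) = 1881: x ≡ 1373 (mod 1881).
  Combine with x ≡ 3 (mod 7); new modulus lcm = 13167.
    Write x = 1373 + 1881·t and substitute into x ≡ 3 (mod 7): 1881·t ≡ 3 − 1373 = -1370 (mod 7).
    Reduce coefficients mod 7: 5·t ≡ 2 (mod 7).
    The inverse of 5 mod 7 is 3 (since 5·3 = 15 = 2·7 + 1), so t ≡ 3·2 = 6 ≡ 6 (mod 7).
    Then x = 1373 + 1881·6 = 12659, valid modulo lcm(1881, 7) = 13167: x ≡ 12659 (mod 13167).
Verify against each original: 12659 mod 11 = 9, 12659 mod 9 = 5, 12659 mod 19 = 5, 12659 mod 7 = 3.

x ≡ 12659 (mod 13167).


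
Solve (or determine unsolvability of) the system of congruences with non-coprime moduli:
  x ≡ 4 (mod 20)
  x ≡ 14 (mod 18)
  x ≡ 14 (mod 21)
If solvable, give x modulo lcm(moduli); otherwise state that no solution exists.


Moduli 20, 18, 21 are not pairwise coprime, so CRT works modulo lcm(m_i) when all pairwise compatibility conditions hold.
Pairwise compatibility: gcd(m_i, m_j) must divide a_i - a_j for every pair.
Merge one congruence at a time:
  Start: x ≡ 4 (mod 20).
  Combine with x ≡ 14 (mod 18): gcd(20, 18) = 2; 14 - 4 = 10, which IS divisible by 2, so compatible.
    Write x = 4 + 20·t and substitute into x ≡ 14 (mod 18): 20·t ≡ 14 − 4 = 10 (mod 18).
    Divide the congruence (and modulus) by g = 2: 10·t ≡ 5 (mod 9).
    Reduce coefficients mod 9: 1·t ≡ 5 (mod 9).
    So t ≡ 5 (mod 9).
    Then x = 4 + 20·5 = 104, valid modulo lcm(20, 18) = 180: x ≡ 104 (mod 180).
  Combine with x ≡ 14 (mod 21): gcd(180, 21) = 3; 14 - 104 = -90, which IS divisible by 3, so compatible.
    Write x = 104 + 180·t and substitute into x ≡ 14 (mod 21): 180·t ≡ 14 − 104 = -90 (mod 21).
    Divide the congruence (and modulus) by g = 3: 60·t ≡ -30 (mod 7).
    Reduce coefficients mod 7: 4·t ≡ 5 (mod 7).
    The inverse of 4 mod 7 is 2 (since 4·2 = 8 = 1·7 + 1), so t ≡ 2·5 = 10 ≡ 3 (mod 7).
    Then x = 104 + 180·3 = 644, valid modulo lcm(180, 21) = 1260: x ≡ 644 (mod 1260).
Verify: 644 mod 20 = 4, 644 mod 18 = 14, 644 mod 21 = 14.

x ≡ 644 (mod 1260).
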